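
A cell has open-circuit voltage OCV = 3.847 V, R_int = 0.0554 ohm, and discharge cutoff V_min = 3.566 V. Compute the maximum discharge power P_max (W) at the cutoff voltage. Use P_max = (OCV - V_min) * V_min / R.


dV = OCV - V_min = 0.281 V (so I_max = dV / R)
P_max = dV * V_min / R = 0.281 * 3.566 / 0.0554 = 18.09 W

18.09 W


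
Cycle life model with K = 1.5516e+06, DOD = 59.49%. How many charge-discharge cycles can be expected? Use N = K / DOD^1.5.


Step 1: DOD^1.5 = 59.49^1.5 = 458.84
Step 2: N = 1.5516e+06 / 458.84 = 3382 cycles

3382 cycles


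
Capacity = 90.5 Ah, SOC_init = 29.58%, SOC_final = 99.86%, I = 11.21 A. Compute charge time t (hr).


delta_Ah = 90.5 * (99.86 - 29.58) / 100 = 63.603 Ah
t = delta_Ah / I = 63.603 / 11.21 = 5.674 hr

5.674 hr


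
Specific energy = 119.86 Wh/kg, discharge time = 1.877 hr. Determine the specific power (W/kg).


Specific power = 119.86 Wh/kg / 1.877 hr = 63.86 W/kg

63.86 W/kg


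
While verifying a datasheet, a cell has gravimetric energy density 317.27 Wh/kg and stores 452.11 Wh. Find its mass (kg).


m = E / ED = 452.11 / 317.27 = 1.425 kg

1.425 kg


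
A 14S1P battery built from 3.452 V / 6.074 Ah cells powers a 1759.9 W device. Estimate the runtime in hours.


Step 1: E_pack = Ns * V_cell * Np * C_cell = 14 * 3.452 * 1 * 6.074 = 293.54 Wh
Step 2: t = E_pack / P = 293.54 / 1759.9 = 0.1668 hr

0.1668 hr


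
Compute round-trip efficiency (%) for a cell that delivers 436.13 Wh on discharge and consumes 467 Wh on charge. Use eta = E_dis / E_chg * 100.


Round-trip efficiency = 436.13/467 * 100% = 93.39%

93.39%


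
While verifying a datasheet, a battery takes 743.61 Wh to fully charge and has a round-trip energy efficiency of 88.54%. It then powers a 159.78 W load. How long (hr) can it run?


Step 1: E_discharge = eta/100 * E_charge = 88.54/100 * 743.61 = 658.39 Wh
Step 2: t = E_discharge / P = 658.39 / 159.78 = 4.121 hr

4.121 hr


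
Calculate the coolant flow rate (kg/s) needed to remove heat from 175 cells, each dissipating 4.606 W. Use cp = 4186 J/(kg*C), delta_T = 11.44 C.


Q_total = 175 * 4.606 = 806.05 W
m_dot = Q_total / (cp * dT) = 806.05 / (4186 * 11.44) = 0.01683 kg/s

0.01683 kg/s


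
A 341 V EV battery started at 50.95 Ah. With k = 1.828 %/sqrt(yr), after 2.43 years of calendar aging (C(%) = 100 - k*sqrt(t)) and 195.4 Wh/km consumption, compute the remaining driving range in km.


Step 1: capacity retention = 100 - 1.828 * sqrt(2.43) = 100 - 1.828 * 1.5588 = 97.151%
Step 2: C_now = 50.95 * 97.151/100 = 49.498 Ah
Step 3: E_pack = V * C_now = 341 * 49.498 = 16879 Wh
Step 4: range = E_pack / consumption = 16879 / 195.4 = 86.38 km

86.38 km


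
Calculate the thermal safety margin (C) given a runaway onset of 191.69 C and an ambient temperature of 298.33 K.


Convert: T_ambient = 298.33 K = 25.18 C
margin = 191.69 - 25.18 = 166.51 C

166.51 C


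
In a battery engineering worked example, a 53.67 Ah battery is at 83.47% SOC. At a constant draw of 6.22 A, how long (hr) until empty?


Step 1: remaining = SOC/100 * C_total = 83.47/100 * 53.67 = 44.798 Ah
Step 2: t = remaining / I = 44.798 / 6.22 = 7.202 hr

7.202 hr


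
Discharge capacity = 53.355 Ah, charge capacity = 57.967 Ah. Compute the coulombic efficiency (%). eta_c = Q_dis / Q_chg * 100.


eta_c = Q_dis / Q_chg * 100 = 53.355 / 57.967 * 100 = 92.04%

92.04%


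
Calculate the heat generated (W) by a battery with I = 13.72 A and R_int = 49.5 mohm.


Convert: R = 49.5 mohm = 0.0495 ohm
I^2 = 188.24
Q = 188.24 * 0.0495 = 9.318 W

9.318 W


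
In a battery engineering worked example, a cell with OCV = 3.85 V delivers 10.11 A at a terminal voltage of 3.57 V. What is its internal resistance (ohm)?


R = (OCV - V) / I = (3.85 - 3.57) / 10.11 = 0.02770 ohm

0.02770 ohm


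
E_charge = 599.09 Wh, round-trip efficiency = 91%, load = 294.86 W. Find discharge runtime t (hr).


Step 1: E_discharge = eta/100 * E_charge = 91/100 * 599.09 = 545.17 Wh
Step 2: t = E_discharge / P = 545.17 / 294.86 = 1.849 hr

1.849 hr


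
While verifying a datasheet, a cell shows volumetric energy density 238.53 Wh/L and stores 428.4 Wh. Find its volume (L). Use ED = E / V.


V = E / ED = 428.4 / 238.53 = 1.796 L

1.796 L


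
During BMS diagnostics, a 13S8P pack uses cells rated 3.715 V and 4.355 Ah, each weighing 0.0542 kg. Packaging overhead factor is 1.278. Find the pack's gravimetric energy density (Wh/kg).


Step 1: V_pack = 13 * 3.715 = 48.295 V
Step 2: C_pack = 8 * 4.355 = 34.84 Ah
Step 3: E_pack = V_pack * C_pack = 48.295 * 34.84 = 1682.6 Wh
Step 4: m_pack = 13 * 8 * 0.0542 * 1.278 = 7.2038 kg
Step 5: ED = E_pack / m_pack = 1682.6 / 7.2038 = 233.6 Wh/kg

233.6 Wh/kg


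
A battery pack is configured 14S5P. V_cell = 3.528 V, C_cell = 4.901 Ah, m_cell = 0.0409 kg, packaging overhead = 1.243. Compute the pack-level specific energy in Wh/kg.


Step 1: V_pack = 14 * 3.528 = 49.392 V
Step 2: C_pack = 5 * 4.901 = 24.505 Ah
Step 3: E_pack = V_pack * C_pack = 49.392 * 24.505 = 1210.4 Wh
Step 4: m_pack = 14 * 5 * 0.0409 * 1.243 = 3.5587 kg
Step 5: ED = E_pack / m_pack = 1210.4 / 3.5587 = 340.1 Wh/kg

340.1 Wh/kg


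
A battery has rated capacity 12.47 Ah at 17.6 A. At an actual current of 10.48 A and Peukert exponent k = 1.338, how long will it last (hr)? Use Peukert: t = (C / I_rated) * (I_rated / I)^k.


Step 1: t_rated = C / I_rated = 12.47 / 17.6 = 0.70852 hr
Step 2: ratio = 17.6 / 10.48 = 1.6794
Step 3: ratio^k = 1.6794^1.338 = 2.001
Step 4: t = t_rated * ratio^k = 0.70852 * 2.001 = 1.418 hr

1.418 hr


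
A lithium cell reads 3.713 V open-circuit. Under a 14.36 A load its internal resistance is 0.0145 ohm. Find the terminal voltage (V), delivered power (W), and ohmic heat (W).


Step 1: V_terminal = OCV - I*R = 3.713 - 14.36 * 0.0145 = 3.5048 V
Step 2: P_out = V_terminal * I = 3.5048 * 14.36 = 50.33 W
Step 3: Q = I^2 * R = 14.36^2 * 0.0145 = 2.990 W

V=3.5048 V, P=50.33 W, Q=2.990 W


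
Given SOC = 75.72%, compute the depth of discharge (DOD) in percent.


DOD = 100 - SOC = 100 - 75.72 = 24.28%

24.28%


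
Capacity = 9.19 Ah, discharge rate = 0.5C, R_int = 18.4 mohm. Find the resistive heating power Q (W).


Convert: R = 18.4 mohm = 0.0184 ohm
Step 1: I = C_rate * capacity = 0.5 * 9.19 = 4.595 A
Step 2: Q = I^2 * R = 4.595^2 * 0.0184 = 21.114 * 0.0184 = 0.3885 W

0.3885 W


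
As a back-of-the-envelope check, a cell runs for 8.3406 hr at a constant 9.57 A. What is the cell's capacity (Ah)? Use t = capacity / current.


C = I * t = 9.57 * 8.3406 = 79.82 Ah

79.82 Ah


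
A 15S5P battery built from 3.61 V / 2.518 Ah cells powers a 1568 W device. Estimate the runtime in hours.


Step 1: E_pack = Ns * V_cell * Np * C_cell = 15 * 3.61 * 5 * 2.518 = 681.75 Wh
Step 2: t = E_pack / P = 681.75 / 1568 = 0.4348 hr

0.4348 hr


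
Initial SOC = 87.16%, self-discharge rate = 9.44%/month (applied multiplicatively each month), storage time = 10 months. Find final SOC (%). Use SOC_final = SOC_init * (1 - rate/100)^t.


decay = (1 - 9.44/100)^10 = 0.37099
SOC_final = 87.16 * 0.37099 = 32.34%

32.34%


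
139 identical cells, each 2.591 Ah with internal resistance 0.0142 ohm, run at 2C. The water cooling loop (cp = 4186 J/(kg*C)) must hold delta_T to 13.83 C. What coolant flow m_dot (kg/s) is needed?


Step 1: I = 2 * 2.591 = 5.182 A
Step 2: Q_cell = I^2 * R = 5.182^2 * 0.0142 = 0.38131 W
Step 3: Q_total = 139 * 0.38131 = 53.002 W
Step 4: m_dot = Q_total / (cp * dT) = 53.002 / (4186 * 13.83) = 9.155e-04 kg/s

9.155e-04 kg/s


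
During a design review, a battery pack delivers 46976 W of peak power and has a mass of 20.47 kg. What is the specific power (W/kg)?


SP = P / m = 46976 / 20.47 = 2295 W/kg

2295 W/kg


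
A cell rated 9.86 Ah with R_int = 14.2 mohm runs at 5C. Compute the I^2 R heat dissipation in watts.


Convert: R = 14.2 mohm = 0.0142 ohm
Step 1: I = C_rate * capacity = 5 * 9.86 = 49.3 A
Step 2: Q = I^2 * R = 49.3^2 * 0.0142 = 2430.5 * 0.0142 = 34.51 W

34.51 W


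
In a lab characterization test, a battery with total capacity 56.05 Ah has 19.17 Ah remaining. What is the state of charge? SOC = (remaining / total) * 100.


SOC% = 19.17 / 56.05 * 100 = 34.20%

34.20%


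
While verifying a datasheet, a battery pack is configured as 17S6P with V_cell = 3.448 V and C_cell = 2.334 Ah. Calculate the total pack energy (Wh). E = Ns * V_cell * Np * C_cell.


E = Ns * Vcell * Np * Ccell = 17 * 3.448 * 6 * 2.334 = 820.9 Wh

820.9 Wh


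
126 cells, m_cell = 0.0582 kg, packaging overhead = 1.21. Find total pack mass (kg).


Cell mass sum = 126 * 0.0582 = 7.3332 kg
With overhead 1.21: m_pack = 7.3332 * 1.21 = 8.873 kg

8.873 kg


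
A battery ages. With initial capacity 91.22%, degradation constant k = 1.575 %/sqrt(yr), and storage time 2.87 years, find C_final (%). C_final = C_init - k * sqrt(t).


sqrt(t) = sqrt(2.87) = 1.6941
C_final = 91.22 - 1.575 * 1.6941 = 88.55%

88.55%


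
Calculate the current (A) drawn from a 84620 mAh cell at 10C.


Convert: capacity = 84620 mAh = 84.62 Ah
I = C_rate * capacity = 10 * 84.62 = 846.2 A

846.2 A


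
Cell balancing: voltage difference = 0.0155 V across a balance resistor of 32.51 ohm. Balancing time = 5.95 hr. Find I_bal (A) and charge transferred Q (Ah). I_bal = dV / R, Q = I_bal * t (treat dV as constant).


I_bal = dV / R = 0.0155 / 32.51 = 4.7678e-04 A
Q = I_bal * t = 4.7678e-04 * 5.95 = 0.002837 Ah

I=4.7678e-04 A, Q=0.002837 Ah


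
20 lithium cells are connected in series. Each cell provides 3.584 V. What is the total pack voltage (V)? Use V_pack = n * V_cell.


With 20 cells in series at 3.584 V each, V_pack = 71.68 V

71.68 V


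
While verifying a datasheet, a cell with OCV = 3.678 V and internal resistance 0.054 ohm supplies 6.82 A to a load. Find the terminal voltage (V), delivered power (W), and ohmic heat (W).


Step 1: V_terminal = OCV - I*R = 3.678 - 6.82 * 0.054 = 3.3097 V
Step 2: P_out = V_terminal * I = 3.3097 * 6.82 = 22.57 W
Step 3: Q = I^2 * R = 6.82^2 * 0.054 = 2.512 W

V=3.3097 V, P=22.57 W, Q=2.512 W


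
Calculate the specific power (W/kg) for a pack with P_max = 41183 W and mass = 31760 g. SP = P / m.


Convert: m = 31760 g = 31.76 kg
SP = P / m = 41183 / 31.76 = 1297 W/kg

1297 W/kg


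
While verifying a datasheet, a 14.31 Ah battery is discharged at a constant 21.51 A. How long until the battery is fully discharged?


t = capacity / current = 14.31 / 21.51 = 0.6653 hr

0.6653 hr


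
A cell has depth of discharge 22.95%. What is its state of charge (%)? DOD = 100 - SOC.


SOC = 100 - DOD = 100 - 22.95 = 77.05%

77.05%


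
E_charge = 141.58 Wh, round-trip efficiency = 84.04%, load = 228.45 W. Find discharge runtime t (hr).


Step 1: E_discharge = eta/100 * E_charge = 84.04/100 * 141.58 = 118.98 Wh
Step 2: t = E_discharge / P = 118.98 / 228.45 = 0.5208 hr

0.5208 hr


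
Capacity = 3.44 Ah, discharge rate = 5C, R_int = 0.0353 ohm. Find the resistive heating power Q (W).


Step 1: I = C_rate * capacity = 5 * 3.44 = 17.2 A
Step 2: Q = I^2 * R = 17.2^2 * 0.0353 = 295.84 * 0.0353 = 10.44 W

10.44 W


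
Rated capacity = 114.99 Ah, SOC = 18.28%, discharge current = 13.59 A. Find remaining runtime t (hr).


Step 1: remaining = SOC/100 * C_total = 18.28/100 * 114.99 = 21.02 Ah
Step 2: t = remaining / I = 21.02 / 13.59 = 1.547 hr

1.547 hr


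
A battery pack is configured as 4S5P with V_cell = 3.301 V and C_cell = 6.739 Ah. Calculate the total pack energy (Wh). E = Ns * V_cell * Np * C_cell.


E = Ns * Vcell * Np * Ccell = 4 * 3.301 * 5 * 6.739 = 444.9 Wh

444.9 Wh


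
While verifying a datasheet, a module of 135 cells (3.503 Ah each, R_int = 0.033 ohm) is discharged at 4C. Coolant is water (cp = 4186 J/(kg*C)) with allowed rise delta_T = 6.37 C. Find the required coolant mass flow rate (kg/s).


Step 1: I = 4 * 3.503 = 14.012 A
Step 2: Q_cell = I^2 * R = 14.012^2 * 0.033 = 6.4791 W
Step 3: Q_total = 135 * 6.4791 = 874.68 W
Step 4: m_dot = Q_total / (cp * dT) = 874.68 / (4186 * 6.37) = 0.03280 kg/s

0.03280 kg/s


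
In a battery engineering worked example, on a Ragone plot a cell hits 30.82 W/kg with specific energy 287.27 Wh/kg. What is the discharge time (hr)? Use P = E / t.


t = E / P = 287.27 / 30.82 = 9.321 hr

9.321 hr


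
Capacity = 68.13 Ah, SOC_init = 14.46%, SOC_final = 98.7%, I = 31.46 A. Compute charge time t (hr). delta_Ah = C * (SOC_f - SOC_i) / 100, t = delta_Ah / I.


delta_Ah = 68.13 * (98.7 - 14.46) / 100 = 57.393 Ah
t = delta_Ah / I = 57.393 / 31.46 = 1.824 hr

1.824 hr


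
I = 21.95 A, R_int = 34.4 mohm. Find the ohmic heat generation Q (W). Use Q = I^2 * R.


Convert: R = 34.4 mohm = 0.0344 ohm
I^2 = 481.8
Q = 481.8 * 0.0344 = 16.57 W

16.57 W


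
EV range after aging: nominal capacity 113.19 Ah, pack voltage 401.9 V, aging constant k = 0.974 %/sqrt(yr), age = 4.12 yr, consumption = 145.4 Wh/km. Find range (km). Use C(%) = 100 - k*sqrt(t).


Step 1: capacity retention = 100 - 0.974 * sqrt(4.12) = 100 - 0.974 * 2.0298 = 98.023%
Step 2: C_now = 113.19 * 98.023/100 = 110.95 Ah
Step 3: E_pack = V * C_now = 401.9 * 110.95 = 44591 Wh
Step 4: range = E_pack / consumption = 44591 / 145.4 = 306.7 km

306.7 km


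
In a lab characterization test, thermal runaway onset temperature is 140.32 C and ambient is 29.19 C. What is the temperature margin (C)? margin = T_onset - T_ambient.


margin = T_onset - T_ambient = 140.32 - 29.19 = 111.13 C

111.13 C


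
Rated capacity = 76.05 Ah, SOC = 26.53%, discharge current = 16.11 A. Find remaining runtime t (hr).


Step 1: remaining = SOC/100 * C_total = 26.53/100 * 76.05 = 20.176 Ah
Step 2: t = remaining / I = 20.176 / 16.11 = 1.252 hr

1.252 hr


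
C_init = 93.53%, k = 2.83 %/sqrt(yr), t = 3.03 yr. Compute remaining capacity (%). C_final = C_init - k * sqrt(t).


Step 1: sqrt(3.03 yr) = 1.7407
Step 2: drop = 2.83 * 1.7407 = 4.9262
Step 3: C_final = 93.53 - 4.9262 = 88.60%

88.60%


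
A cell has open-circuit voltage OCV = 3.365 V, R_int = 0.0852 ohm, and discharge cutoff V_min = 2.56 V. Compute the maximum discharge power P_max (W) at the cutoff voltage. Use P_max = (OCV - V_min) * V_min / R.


dV = OCV - V_min = 0.805 V (so I_max = dV / R)
P_max = dV * V_min / R = 0.805 * 2.56 / 0.0852 = 24.19 W

24.19 W


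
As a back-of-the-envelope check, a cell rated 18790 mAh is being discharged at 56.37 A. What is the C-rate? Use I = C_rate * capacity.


Convert: capacity = 18790 mAh = 18.79 Ah
Rearranging: C_rate = 56.37 / 18.79 = 3C

3C


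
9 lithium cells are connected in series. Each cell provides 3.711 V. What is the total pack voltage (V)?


With 9 cells in series at 3.711 V each, V_pack = 33.399 V

33.399 V


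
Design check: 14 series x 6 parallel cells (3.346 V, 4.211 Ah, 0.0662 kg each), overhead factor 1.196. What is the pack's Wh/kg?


Step 1: V_pack = 14 * 3.346 = 46.844 V
Step 2: C_pack = 6 * 4.211 = 25.266 Ah
Step 3: E_pack = V_pack * C_pack = 46.844 * 25.266 = 1183.6 Wh
Step 4: m_pack = 14 * 6 * 0.0662 * 1.196 = 6.6507 kg
Step 5: ED = E_pack / m_pack = 1183.6 / 6.6507 = 178.0 Wh/kg

178.0 Wh/kg


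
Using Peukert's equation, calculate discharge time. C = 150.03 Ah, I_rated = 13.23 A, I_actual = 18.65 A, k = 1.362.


Step 1: t_rated = C / I_rated = 150.03 / 13.23 = 11.34 hr
Step 2: ratio = 13.23 / 18.65 = 0.70938
Step 3: ratio^k = 0.70938^1.362 = 0.62647
Step 4: t = t_rated * ratio^k = 11.34 * 0.62647 = 7.104 hr

7.104 hr


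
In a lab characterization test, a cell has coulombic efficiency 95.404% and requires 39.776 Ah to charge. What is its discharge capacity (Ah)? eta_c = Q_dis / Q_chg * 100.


Q_dis = eta/100 * Q_chg = 95.404/100 * 39.776 = 37.95 Ah

37.95 Ah


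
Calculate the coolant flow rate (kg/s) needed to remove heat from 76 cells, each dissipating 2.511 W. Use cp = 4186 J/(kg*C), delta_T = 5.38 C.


Q_total = 76 * 2.511 = 190.84 W
m_dot = Q_total / (cp * dT) = 190.84 / (4186 * 5.38) = 0.008474 kg/s

0.008474 kg/s


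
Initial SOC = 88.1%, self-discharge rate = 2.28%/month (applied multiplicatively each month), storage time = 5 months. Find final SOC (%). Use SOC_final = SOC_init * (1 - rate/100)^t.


decay = (1 - 2.28/100)^5 = 0.89108
SOC_final = 88.1 * 0.89108 = 78.50%

78.50%


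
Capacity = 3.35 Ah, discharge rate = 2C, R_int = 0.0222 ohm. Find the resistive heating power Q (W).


Step 1: I = C_rate * capacity = 2 * 3.35 = 6.7 A
Step 2: Q = I^2 * R = 6.7^2 * 0.0222 = 44.89 * 0.0222 = 0.9966 W

0.9966 W


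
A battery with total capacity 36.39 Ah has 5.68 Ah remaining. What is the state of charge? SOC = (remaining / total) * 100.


SOC = (remaining / total) * 100 = (5.68 / 36.39) * 100 = 15.61%

15.61%


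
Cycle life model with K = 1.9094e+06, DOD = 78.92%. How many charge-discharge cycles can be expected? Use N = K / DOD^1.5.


DOD^1.5 = 701.1
N = K / DOD^1.5 = 1.9094e+06 / 701.1 = 2723

2723 cycles


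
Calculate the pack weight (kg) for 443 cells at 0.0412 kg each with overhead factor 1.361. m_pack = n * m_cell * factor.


Cell mass sum = 443 * 0.0412 = 18.252 kg
With overhead 1.361: m_pack = 18.252 * 1.361 = 24.84 kg

24.84 kg


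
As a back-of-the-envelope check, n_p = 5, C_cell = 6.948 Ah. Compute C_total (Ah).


Parallel capacities add: 5 * 6.948 Ah = 34.74 Ah

34.74 Ah


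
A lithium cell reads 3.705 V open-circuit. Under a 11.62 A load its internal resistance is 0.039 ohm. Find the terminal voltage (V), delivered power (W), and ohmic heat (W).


Step 1: V_terminal = OCV - I*R = 3.705 - 11.62 * 0.039 = 3.2518 V
Step 2: P_out = V_terminal * I = 3.2518 * 11.62 = 37.79 W
Step 3: Q = I^2 * R = 11.62^2 * 0.039 = 5.266 W

V=3.2518 V, P=37.79 W, Q=5.266 W


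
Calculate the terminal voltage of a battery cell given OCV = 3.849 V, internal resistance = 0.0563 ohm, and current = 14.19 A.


IR drop = 14.19 * 0.0563 = 0.7989 V
V = 3.849 - 0.7989 = 3.050 V

3.050 V


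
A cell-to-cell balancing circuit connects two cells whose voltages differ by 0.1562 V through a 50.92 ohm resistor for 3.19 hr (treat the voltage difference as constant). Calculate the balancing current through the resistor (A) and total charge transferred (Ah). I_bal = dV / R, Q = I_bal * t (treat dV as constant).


I_bal = dV / R = 0.1562 / 50.92 = 0.0030676 A
Q = I_bal * t = 0.0030676 * 3.19 = 0.009786 Ah

I=0.0030676 A, Q=0.009786 Ah


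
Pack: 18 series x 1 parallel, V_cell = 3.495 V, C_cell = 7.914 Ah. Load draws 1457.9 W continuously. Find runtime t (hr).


Step 1: E_pack = Ns * V_cell * Np * C_cell = 18 * 3.495 * 1 * 7.914 = 497.87 Wh
Step 2: t = E_pack / P = 497.87 / 1457.9 = 0.3415 hr

0.3415 hr


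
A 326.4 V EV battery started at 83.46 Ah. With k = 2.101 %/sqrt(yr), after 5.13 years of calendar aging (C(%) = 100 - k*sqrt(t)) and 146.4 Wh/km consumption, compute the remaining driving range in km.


Step 1: capacity retention = 100 - 2.101 * sqrt(5.13) = 100 - 2.101 * 2.265 = 95.241%
Step 2: C_now = 83.46 * 95.241/100 = 79.488 Ah
Step 3: E_pack = V * C_now = 326.4 * 79.488 = 25945 Wh
Step 4: range = E_pack / consumption = 25945 / 146.4 = 177.2 km

177.2 km


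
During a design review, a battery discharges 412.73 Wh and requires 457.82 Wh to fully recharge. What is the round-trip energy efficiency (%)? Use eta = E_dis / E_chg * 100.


eta_e = E_dis / E_chg * 100 = 412.73 / 457.82 * 100 = 90.15%

90.15%


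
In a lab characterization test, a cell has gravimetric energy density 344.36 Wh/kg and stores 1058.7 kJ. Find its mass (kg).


Convert: E = 1058.7 kJ = 294.08 Wh
m = E / ED = 294.08 / 344.36 = 0.8540 kg

0.8540 kg


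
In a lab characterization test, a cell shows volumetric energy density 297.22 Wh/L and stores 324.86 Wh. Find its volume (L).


V = E / ED = 324.86 / 297.22 = 1.093 L

1.093 L


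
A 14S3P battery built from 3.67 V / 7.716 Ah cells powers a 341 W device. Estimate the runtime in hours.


Step 1: E_pack = Ns * V_cell * Np * C_cell = 14 * 3.67 * 3 * 7.716 = 1189.3 Wh
Step 2: t = E_pack / P = 1189.3 / 341 = 3.488 hr

3.488 hr


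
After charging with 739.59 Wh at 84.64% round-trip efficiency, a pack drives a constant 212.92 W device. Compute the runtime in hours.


Step 1: E_discharge = eta/100 * E_charge = 84.64/100 * 739.59 = 625.99 Wh
Step 2: t = E_discharge / P = 625.99 / 212.92 = 2.940 hr

2.940 hr


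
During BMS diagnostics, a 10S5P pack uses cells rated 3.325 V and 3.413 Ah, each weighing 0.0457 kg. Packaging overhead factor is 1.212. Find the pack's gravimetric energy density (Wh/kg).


Step 1: V_pack = 10 * 3.325 = 33.25 V
Step 2: C_pack = 5 * 3.413 = 17.065 Ah
Step 3: E_pack = V_pack * C_pack = 33.25 * 17.065 = 567.41 Wh
Step 4: m_pack = 10 * 5 * 0.0457 * 1.212 = 2.7694 kg
Step 5: ED = E_pack / m_pack = 567.41 / 2.7694 = 204.9 Wh/kg

204.9 Wh/kg


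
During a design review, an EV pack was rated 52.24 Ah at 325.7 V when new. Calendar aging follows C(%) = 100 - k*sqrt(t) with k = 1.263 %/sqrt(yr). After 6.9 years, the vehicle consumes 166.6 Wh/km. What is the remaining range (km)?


Step 1: capacity retention = 100 - 1.263 * sqrt(6.9) = 100 - 1.263 * 2.6268 = 96.682%
Step 2: C_now = 52.24 * 96.682/100 = 50.507 Ah
Step 3: E_pack = V * C_now = 325.7 * 50.507 = 16450 Wh
Step 4: range = E_pack / consumption = 16450 / 166.6 = 98.74 km

98.74 km


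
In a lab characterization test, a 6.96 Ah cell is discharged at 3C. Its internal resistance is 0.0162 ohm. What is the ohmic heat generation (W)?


Step 1: I = C_rate * capacity = 3 * 6.96 = 20.88 A
Step 2: Q = I^2 * R = 20.88^2 * 0.0162 = 435.97 * 0.0162 = 7.063 W

7.063 W


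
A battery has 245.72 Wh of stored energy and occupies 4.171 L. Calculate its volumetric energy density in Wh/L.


Volumetric ED = 245.72 Wh / 4.171 L = 58.91 Wh/L

58.91 Wh/L


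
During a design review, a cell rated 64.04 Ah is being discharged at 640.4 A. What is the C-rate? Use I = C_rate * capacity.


C_rate = I / capacity = 640.4 / 64.04 = 10C

10C


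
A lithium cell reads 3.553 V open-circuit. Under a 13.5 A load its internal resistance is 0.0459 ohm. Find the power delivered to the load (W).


Step 1: V_terminal = OCV - I*R = 3.553 - 13.5 * 0.0459 = 2.9334 V
Step 2: P_out = V_terminal * I = 2.9334 * 13.5 = 39.60 W

39.60 W


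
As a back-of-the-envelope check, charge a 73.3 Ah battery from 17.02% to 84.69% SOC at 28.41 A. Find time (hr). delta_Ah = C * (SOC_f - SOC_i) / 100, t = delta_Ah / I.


Step 1: dSOC = 84.69% - 17.02% = 67.67%
Step 2: delta_Ah = 73.3 * 67.67 / 100 = 49.602 Ah
Step 3: t = 49.602 / 28.41 = 1.746 hr

1.746 hr


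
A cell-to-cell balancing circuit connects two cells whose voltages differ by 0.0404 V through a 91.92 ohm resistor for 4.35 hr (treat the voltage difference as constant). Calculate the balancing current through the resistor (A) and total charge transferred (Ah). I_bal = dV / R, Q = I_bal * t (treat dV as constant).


First, Ohm's law: I_bal = 0.0404 V / 91.92 ohm = 4.3951e-04 A
Then Q = I * t = 4.3951e-04 A * 4.35 hr = 0.001912 Ah

I=4.3951e-04 A, Q=0.001912 Ah


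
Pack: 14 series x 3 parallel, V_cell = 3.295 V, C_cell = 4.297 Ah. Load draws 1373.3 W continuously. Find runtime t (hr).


Step 1: E_pack = Ns * V_cell * Np * C_cell = 14 * 3.295 * 3 * 4.297 = 594.66 Wh
Step 2: t = E_pack / P = 594.66 / 1373.3 = 0.4330 hr

0.4330 hr


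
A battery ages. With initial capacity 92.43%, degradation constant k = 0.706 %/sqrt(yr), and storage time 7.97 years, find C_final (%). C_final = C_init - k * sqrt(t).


Step 1: sqrt(7.97 yr) = 2.8231
Step 2: drop = 0.706 * 2.8231 = 1.9931
Step 3: C_final = 92.43 - 1.9931 = 90.44%

90.44%


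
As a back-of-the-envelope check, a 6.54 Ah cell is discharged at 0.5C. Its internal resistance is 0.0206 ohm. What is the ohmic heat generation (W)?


Step 1: I = C_rate * capacity = 0.5 * 6.54 = 3.27 A
Step 2: Q = I^2 * R = 3.27^2 * 0.0206 = 10.693 * 0.0206 = 0.2203 W

0.2203 W


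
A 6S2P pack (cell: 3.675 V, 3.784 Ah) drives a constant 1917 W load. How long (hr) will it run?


Step 1: E_pack = Ns * V_cell * Np * C_cell = 6 * 3.675 * 2 * 3.784 = 166.87 Wh
Step 2: t = E_pack / P = 166.87 / 1917 = 0.08705 hr

0.08705 hr


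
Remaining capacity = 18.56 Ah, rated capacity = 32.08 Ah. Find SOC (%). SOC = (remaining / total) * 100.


SOC = (remaining / total) * 100 = (18.56 / 32.08) * 100 = 57.86%

57.86%


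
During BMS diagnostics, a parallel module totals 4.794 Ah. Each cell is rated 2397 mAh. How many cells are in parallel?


Convert: C_cell = 2397 mAh = 2.397 Ah
n = C_total / C_cell = 4.794 / 2.397 = 2

2


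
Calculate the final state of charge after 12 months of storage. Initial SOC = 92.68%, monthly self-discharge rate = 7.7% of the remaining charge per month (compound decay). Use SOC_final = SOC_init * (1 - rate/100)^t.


decay = (1 - 7.7/100)^12 = 0.38231
SOC_final = 92.68 * 0.38231 = 35.43%

35.43%


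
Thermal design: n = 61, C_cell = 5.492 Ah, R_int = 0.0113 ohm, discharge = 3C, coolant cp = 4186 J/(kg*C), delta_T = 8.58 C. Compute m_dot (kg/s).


Step 1: I = 3 * 5.492 = 16.476 A
Step 2: Q_cell = I^2 * R = 16.476^2 * 0.0113 = 3.0675 W
Step 3: Q_total = 61 * 3.0675 = 187.12 W
Step 4: m_dot = Q_total / (cp * dT) = 187.12 / (4186 * 8.58) = 0.005210 kg/s

0.005210 kg/s


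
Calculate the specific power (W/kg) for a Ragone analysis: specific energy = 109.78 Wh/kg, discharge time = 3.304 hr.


P_specific = E / t = 109.78 / 3.304 = 33.23 W/kg

33.23 W/kg


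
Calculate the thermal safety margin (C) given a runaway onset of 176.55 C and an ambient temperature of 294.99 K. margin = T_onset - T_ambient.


Convert: T_ambient = 294.99 K = 21.84 C
margin = 176.55 - 21.84 = 154.71 C

154.71 C


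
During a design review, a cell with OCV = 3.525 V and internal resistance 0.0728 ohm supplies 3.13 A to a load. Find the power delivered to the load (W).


Step 1: V_terminal = OCV - I*R = 3.525 - 3.13 * 0.0728 = 3.2971 V
Step 2: P_out = V_terminal * I = 3.2971 * 3.13 = 10.32 W

10.32 W


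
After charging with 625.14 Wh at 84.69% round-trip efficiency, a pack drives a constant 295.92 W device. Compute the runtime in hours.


Step 1: E_discharge = eta/100 * E_charge = 84.69/100 * 625.14 = 529.43 Wh
Step 2: t = E_discharge / P = 529.43 / 295.92 = 1.789 hr

1.789 hr


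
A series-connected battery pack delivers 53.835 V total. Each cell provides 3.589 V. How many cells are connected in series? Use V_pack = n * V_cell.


n = V_pack / V_cell = 53.835 / 3.589 = 15

15


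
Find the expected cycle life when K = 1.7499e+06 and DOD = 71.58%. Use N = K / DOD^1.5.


Step 1: DOD^1.5 = 71.58^1.5 = 605.6
Step 2: N = 1.7499e+06 / 605.6 = 2890 cycles

2890 cycles


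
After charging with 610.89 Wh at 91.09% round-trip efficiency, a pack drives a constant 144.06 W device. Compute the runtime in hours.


Step 1: E_discharge = eta/100 * E_charge = 91.09/100 * 610.89 = 556.46 Wh
Step 2: t = E_discharge / P = 556.46 / 144.06 = 3.863 hr

3.863 hr


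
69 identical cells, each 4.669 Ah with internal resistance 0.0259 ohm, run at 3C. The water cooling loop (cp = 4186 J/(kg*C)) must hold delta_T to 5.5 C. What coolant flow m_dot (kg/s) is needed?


Step 1: I = 3 * 4.669 = 14.007 A
Step 2: Q_cell = I^2 * R = 14.007^2 * 0.0259 = 5.0815 W
Step 3: Q_total = 69 * 5.0815 = 350.62 W
Step 4: m_dot = Q_total / (cp * dT) = 350.62 / (4186 * 5.5) = 0.01523 kg/s

0.01523 kg/s


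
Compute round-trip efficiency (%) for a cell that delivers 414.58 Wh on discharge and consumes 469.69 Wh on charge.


Round-trip efficiency = 414.58/469.69 * 100% = 88.27%

88.27%


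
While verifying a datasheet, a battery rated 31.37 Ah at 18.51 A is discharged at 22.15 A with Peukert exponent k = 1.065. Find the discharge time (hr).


t_rated = C / I_rated = 31.37 / 18.51 = 1.6948 hr
(I_rated/I)^k = (0.83567)^1.065 = 0.82598
t = t_rated * (I_rated/I)^k = 1.6948 * 0.82598 = 1.400 hr

1.400 hr


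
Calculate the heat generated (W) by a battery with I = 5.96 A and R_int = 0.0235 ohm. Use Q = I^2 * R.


I^2 = 35.522
Q = 35.522 * 0.0235 = 0.8348 W

0.8348 W


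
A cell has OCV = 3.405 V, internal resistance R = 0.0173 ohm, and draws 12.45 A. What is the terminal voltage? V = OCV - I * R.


IR drop = 12.45 * 0.0173 = 0.21539 V
V = 3.405 - 0.21539 = 3.190 V

3.190 V


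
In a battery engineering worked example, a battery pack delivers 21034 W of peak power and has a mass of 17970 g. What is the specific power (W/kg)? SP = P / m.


Convert: m = 17970 g = 17.97 kg
Specific power = 21034 W / 17.97 kg = 1171 W/kg

1171 W/kg


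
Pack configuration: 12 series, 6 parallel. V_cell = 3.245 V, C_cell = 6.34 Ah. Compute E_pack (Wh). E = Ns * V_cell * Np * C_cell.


V_pack = 12 * 3.245 = 38.94 V
C_pack = 6 * 6.34 = 38.04 Ah
E = V_pack * C_pack = 38.94 * 38.04 = 1481 Wh

1481 Wh


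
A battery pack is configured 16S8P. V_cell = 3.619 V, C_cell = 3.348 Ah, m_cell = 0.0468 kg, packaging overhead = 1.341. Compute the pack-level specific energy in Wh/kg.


Step 1: V_pack = 16 * 3.619 = 57.904 V
Step 2: C_pack = 8 * 3.348 = 26.784 Ah
Step 3: E_pack = V_pack * C_pack = 57.904 * 26.784 = 1550.9 Wh
Step 4: m_pack = 16 * 8 * 0.0468 * 1.341 = 8.0331 kg
Step 5: ED = E_pack / m_pack = 1550.9 / 8.0331 = 193.1 Wh/kg

193.1 Wh/kg


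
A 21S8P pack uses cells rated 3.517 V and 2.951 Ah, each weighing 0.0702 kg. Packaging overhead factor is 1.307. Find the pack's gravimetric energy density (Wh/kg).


Step 1: V_pack = 21 * 3.517 = 73.857 V
Step 2: C_pack = 8 * 2.951 = 23.608 Ah
Step 3: E_pack = V_pack * C_pack = 73.857 * 23.608 = 1743.6 Wh
Step 4: m_pack = 21 * 8 * 0.0702 * 1.307 = 15.414 kg
Step 5: ED = E_pack / m_pack = 1743.6 / 15.414 = 113.1 Wh/kg

113.1 Wh/kg


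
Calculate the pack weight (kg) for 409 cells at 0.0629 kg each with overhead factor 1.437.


m_pack = n * m_cell * overhead = 409 * 0.0629 * 1.437 = 36.97 kg

36.97 kg


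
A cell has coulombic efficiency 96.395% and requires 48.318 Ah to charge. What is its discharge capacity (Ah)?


Q_dis = eta/100 * Q_chg = 96.395/100 * 48.318 = 46.58 Ah

46.58 Ah


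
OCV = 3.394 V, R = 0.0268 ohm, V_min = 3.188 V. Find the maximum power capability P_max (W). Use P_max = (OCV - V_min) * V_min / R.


dV = OCV - V_min = 0.206 V (so I_max = dV / R)
P_max = dV * V_min / R = 0.206 * 3.188 / 0.0268 = 24.50 W

24.50 W


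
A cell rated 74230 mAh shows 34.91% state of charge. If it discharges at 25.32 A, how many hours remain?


Convert: C_total = 74230 mAh = 74.23 Ah
Step 1: remaining = SOC/100 * C_total = 34.91/100 * 74.23 = 25.914 Ah
Step 2: t = remaining / I = 25.914 / 25.32 = 1.023 hr

1.023 hr


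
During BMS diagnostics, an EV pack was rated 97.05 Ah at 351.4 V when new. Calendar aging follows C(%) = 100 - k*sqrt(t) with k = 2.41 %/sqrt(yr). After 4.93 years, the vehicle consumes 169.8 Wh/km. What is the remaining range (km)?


Step 1: capacity retention = 100 - 2.41 * sqrt(4.93) = 100 - 2.41 * 2.2204 = 94.649%
Step 2: C_now = 97.05 * 94.649/100 = 91.857 Ah
Step 3: E_pack = V * C_now = 351.4 * 91.857 = 32279 Wh
Step 4: range = E_pack / consumption = 32279 / 169.8 = 190.1 km

190.1 km


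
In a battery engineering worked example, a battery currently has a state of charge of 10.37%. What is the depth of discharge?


Complement of SOC: DOD = 100% - 10.37% = 89.63%

89.63%


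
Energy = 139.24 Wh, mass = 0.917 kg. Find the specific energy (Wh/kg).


ED = E / m = 139.24 / 0.917 = 151.8 Wh/kg

151.8 Wh/kg


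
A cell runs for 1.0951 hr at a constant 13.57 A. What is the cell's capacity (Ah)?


C = I * t = 13.57 * 1.0951 = 14.86 Ah

14.86 Ah


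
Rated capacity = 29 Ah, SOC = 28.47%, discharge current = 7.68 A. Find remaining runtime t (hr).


Step 1: remaining = SOC/100 * C_total = 28.47/100 * 29 = 8.2563 Ah
Step 2: t = remaining / I = 8.2563 / 7.68 = 1.075 hr

1.075 hr


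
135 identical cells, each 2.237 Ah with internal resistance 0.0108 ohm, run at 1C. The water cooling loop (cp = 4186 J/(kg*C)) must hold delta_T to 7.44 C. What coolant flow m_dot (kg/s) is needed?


Step 1: I = 1 * 2.237 = 2.237 A
Step 2: Q_cell = I^2 * R = 2.237^2 * 0.0108 = 0.054045 W
Step 3: Q_total = 135 * 0.054045 = 7.2961 W
Step 4: m_dot = Q_total / (cp * dT) = 7.2961 / (4186 * 7.44) = 2.343e-04 kg/s

2.343e-04 kg/s


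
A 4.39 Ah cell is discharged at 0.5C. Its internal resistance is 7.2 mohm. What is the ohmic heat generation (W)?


Convert: R = 7.2 mohm = 0.0072 ohm
Step 1: I = C_rate * capacity = 0.5 * 4.39 = 2.195 A
Step 2: Q = I^2 * R = 2.195^2 * 0.0072 = 4.818 * 0.0072 = 0.03469 W

0.03469 W


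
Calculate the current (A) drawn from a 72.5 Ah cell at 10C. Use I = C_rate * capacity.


At 10C: I = 10 * 72.5 Ah = 725 A

725 A


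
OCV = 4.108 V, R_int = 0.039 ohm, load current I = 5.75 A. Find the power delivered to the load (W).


Step 1: V_terminal = OCV - I*R = 4.108 - 5.75 * 0.039 = 3.8838 V
Step 2: P_out = V_terminal * I = 3.8838 * 5.75 = 22.33 W

22.33 W


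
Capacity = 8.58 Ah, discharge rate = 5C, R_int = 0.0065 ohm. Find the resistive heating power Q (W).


Step 1: I = C_rate * capacity = 5 * 8.58 = 42.9 A
Step 2: Q = I^2 * R = 42.9^2 * 0.0065 = 1840.4 * 0.0065 = 11.96 W

11.96 W


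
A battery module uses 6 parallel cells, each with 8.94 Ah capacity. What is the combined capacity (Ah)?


Parallel capacities add: 6 * 8.94 Ah = 53.64 Ah

53.64 Ah


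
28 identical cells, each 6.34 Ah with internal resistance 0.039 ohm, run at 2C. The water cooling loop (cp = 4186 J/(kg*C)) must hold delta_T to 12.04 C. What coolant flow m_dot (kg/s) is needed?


Step 1: I = 2 * 6.34 = 12.68 A
Step 2: Q_cell = I^2 * R = 12.68^2 * 0.039 = 6.2705 W
Step 3: Q_total = 28 * 6.2705 = 175.57 W
Step 4: m_dot = Q_total / (cp * dT) = 175.57 / (4186 * 12.04) = 0.003484 kg/s

0.003484 kg/s


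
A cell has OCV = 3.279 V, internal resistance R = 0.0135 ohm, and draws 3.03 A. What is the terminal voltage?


IR drop = 3.03 * 0.0135 = 0.040905 V
V = 3.279 - 0.040905 = 3.238 V

3.238 V


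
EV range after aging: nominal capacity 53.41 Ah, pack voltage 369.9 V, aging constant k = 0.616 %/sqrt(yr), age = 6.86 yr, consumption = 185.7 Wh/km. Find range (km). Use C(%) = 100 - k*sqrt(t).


Step 1: capacity retention = 100 - 0.616 * sqrt(6.86) = 100 - 0.616 * 2.6192 = 98.387%
Step 2: C_now = 53.41 * 98.387/100 = 52.548 Ah
Step 3: E_pack = V * C_now = 369.9 * 52.548 = 19438 Wh
Step 4: range = E_pack / consumption = 19438 / 185.7 = 104.7 km

104.7 km


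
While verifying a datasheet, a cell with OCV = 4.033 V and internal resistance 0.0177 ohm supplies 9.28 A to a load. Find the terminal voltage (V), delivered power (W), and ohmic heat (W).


Step 1: V_terminal = OCV - I*R = 4.033 - 9.28 * 0.0177 = 3.8687 V
Step 2: P_out = V_terminal * I = 3.8687 * 9.28 = 35.90 W
Step 3: Q = I^2 * R = 9.28^2 * 0.0177 = 1.524 W

V=3.8687 V, P=35.90 W, Q=1.524 W


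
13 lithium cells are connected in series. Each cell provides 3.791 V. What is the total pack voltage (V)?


V_pack = n * V_cell = 13 * 3.791 = 49.283 V

49.283 V


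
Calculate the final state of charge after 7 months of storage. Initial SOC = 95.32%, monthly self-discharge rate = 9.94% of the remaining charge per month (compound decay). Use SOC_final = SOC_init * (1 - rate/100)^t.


Monthly retention factor = 1 - 9.94/100 = 0.9006
Over 7 months: factor^7 = 0.48053
SOC_final = 95.32 * 0.48053 = 45.80%

45.80%


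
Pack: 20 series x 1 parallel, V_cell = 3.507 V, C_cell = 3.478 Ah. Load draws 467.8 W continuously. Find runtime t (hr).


Step 1: E_pack = Ns * V_cell * Np * C_cell = 20 * 3.507 * 1 * 3.478 = 243.95 Wh
Step 2: t = E_pack / P = 243.95 / 467.8 = 0.5215 hr

0.5215 hr


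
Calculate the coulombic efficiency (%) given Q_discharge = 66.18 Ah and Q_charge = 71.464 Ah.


Coulombic efficiency = 66.18/71.464 * 100% = 92.61%

92.61%


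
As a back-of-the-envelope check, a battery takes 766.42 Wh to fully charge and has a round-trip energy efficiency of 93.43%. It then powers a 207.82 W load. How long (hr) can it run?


Step 1: E_discharge = eta/100 * E_charge = 93.43/100 * 766.42 = 716.07 Wh
Step 2: t = E_discharge / P = 716.07 / 207.82 = 3.446 hr

3.446 hr


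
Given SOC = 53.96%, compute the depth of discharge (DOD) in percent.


Complement of SOC: DOD = 100% - 53.96% = 46.04%

46.04%


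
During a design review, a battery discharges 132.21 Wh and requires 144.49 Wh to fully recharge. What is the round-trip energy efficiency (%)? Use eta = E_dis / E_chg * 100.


Round-trip efficiency = 132.21/144.49 * 100% = 91.50%

91.50%


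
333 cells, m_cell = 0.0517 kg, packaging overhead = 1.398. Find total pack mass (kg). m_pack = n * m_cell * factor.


m_pack = n * m_cell * overhead = 333 * 0.0517 * 1.398 = 24.07 kg

24.07 kg


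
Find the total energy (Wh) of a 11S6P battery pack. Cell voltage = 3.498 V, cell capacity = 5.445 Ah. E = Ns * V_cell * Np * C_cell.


E = Ns * Vcell * Np * Ccell = 11 * 3.498 * 6 * 5.445 = 1257 Wh

1257 Wh


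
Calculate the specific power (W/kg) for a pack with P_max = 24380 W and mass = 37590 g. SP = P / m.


Convert: m = 37590 g = 37.59 kg
SP = P / m = 24380 / 37.59 = 648.6 W/kg

648.6 W/kg


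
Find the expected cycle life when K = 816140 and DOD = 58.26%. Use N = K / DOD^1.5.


DOD^1.5 = 444.69
N = K / DOD^1.5 = 816140 / 444.69 = 1835

1835 cycles


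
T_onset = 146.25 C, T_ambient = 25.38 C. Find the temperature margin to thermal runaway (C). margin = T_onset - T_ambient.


margin = T_onset - T_ambient = 146.25 - 25.38 = 120.87 C

120.87 C


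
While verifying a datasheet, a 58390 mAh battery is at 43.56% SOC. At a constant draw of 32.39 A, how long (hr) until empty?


Convert: C_total = 58390 mAh = 58.39 Ah
Step 1: remaining = SOC/100 * C_total = 43.56/100 * 58.39 = 25.435 Ah
Step 2: t = remaining / I = 25.435 / 32.39 = 0.7853 hr

0.7853 hr


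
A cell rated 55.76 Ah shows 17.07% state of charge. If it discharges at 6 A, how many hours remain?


Step 1: remaining = SOC/100 * C_total = 17.07/100 * 55.76 = 9.5182 Ah
Step 2: t = remaining / I = 9.5182 / 6 = 1.586 hr

1.586 hr


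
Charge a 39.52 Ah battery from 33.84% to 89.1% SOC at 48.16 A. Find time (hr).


Step 1: dSOC = 89.1% - 33.84% = 55.26%
Step 2: delta_Ah = 39.52 * 55.26 / 100 = 21.839 Ah
Step 3: t = 21.839 / 48.16 = 0.4535 hr

0.4535 hr


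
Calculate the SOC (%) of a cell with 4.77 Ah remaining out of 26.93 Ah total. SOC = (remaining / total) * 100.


SOC = (remaining / total) * 100 = (4.77 / 26.93) * 100 = 17.71%

17.71%


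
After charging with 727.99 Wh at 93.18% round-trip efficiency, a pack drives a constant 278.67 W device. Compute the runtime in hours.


Step 1: E_discharge = eta/100 * E_charge = 93.18/100 * 727.99 = 678.34 Wh
Step 2: t = E_discharge / P = 678.34 / 278.67 = 2.434 hr

2.434 hr


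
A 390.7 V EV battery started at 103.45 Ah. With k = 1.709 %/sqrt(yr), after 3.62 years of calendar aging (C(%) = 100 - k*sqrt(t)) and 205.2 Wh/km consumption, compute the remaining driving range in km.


Step 1: capacity retention = 100 - 1.709 * sqrt(3.62) = 100 - 1.709 * 1.9026 = 96.748%
Step 2: C_now = 103.45 * 96.748/100 = 100.09 Ah
Step 3: E_pack = V * C_now = 390.7 * 100.09 = 39105 Wh
Step 4: range = E_pack / consumption = 39105 / 205.2 = 190.6 km

190.6 km


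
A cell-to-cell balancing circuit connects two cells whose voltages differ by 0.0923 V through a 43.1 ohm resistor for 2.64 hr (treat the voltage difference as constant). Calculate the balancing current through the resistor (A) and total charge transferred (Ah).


I_bal = dV / R = 0.0923 / 43.1 = 0.0021415 A
Q = I_bal * t = 0.0021415 * 2.64 = 0.005654 Ah

I=0.0021415 A, Q=0.005654 Ah


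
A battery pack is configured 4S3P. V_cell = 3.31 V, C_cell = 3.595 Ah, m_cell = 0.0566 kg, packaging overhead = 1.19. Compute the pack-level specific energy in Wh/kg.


Step 1: V_pack = 4 * 3.31 = 13.24 V
Step 2: C_pack = 3 * 3.595 = 10.785 Ah
Step 3: E_pack = V_pack * C_pack = 13.24 * 10.785 = 142.79 Wh
Step 4: m_pack = 4 * 3 * 0.0566 * 1.19 = 0.80825 kg
Step 5: ED = E_pack / m_pack = 142.79 / 0.80825 = 176.7 Wh/kg

176.7 Wh/kg
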